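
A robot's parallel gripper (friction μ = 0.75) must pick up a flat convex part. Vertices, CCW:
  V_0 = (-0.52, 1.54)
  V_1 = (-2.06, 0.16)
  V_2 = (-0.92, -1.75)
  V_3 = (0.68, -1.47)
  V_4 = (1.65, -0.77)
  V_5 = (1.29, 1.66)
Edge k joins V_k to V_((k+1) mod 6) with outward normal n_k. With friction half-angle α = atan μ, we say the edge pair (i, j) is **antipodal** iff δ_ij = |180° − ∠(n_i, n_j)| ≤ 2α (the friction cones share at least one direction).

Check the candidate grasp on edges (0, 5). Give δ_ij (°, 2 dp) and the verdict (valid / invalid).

α = atan 0.75 = 36.87°;  2α = 73.74°
edge 0: e_0 = (-1.54, -1.38);  n_0 = (-0.6674, +0.7447)
edge 5: e_5 = (-1.81, -0.12);  n_5 = (-0.0662, +0.9978)
∠(n_0, n_5) = 38.07°
δ = |180° − 38.07°| = 141.93°
141.93° > 2α = 73.74°  →  invalid

δ = 141.93°, invalid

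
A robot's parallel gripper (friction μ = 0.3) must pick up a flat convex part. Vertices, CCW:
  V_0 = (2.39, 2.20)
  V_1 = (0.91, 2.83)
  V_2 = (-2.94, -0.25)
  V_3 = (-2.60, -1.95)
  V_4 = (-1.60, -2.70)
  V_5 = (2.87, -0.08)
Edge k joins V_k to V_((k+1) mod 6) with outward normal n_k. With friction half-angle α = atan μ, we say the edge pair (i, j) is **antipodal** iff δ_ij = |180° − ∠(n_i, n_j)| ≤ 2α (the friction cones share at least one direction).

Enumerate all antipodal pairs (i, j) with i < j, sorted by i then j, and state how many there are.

α = atan 0.3 = 16.70°;  2α = 33.40°
n_0 = (+0.3917, +0.9201)
n_1 = (-0.6247, +0.7809)
n_2 = (-0.9806, -0.1961)
n_3 = (-0.6000, -0.8000)
n_4 = (+0.5057, -0.8627)
n_5 = (+0.9785, +0.2060)
  (0,1): δ = 118.28°  ·
  (0,2): δ = 55.63°  ·
  (0,3): δ = 13.81°  ✓
  (0,4): δ = 53.43°  ·
  (0,5): δ = 124.95°  ·
  (1,2): δ = 117.35°  ·
  (1,3): δ = 75.53°  ·
  (1,4): δ = 8.28°  ✓
  (1,5): δ = 63.23°  ·
  (2,3): δ = 138.18°  ·
  (2,4): δ = 70.93°  ·
  (2,5): δ = 0.58°  ✓
  (3,4): δ = 112.75°  ·
  (3,5): δ = 41.24°  ·
  (4,5): δ = 108.49°  ·
antipodal pairs: 3

count = 3; pairs: (0,3), (1,4), (2,5)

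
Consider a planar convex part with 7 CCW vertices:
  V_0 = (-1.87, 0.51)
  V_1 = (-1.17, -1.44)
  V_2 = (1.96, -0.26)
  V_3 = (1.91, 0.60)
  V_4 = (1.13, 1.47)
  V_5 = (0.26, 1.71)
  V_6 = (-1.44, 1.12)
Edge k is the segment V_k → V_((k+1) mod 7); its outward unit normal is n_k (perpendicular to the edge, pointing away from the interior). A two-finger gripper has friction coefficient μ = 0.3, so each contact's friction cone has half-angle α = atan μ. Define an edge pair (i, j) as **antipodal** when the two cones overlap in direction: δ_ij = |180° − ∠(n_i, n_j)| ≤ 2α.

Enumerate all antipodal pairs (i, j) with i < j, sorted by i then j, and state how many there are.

α = atan 0.3 = 16.70°;  2α = 33.40°
n_0 = (-0.9412, -0.3379)
n_1 = (+0.3528, -0.9357)
n_2 = (+0.9983, +0.0580)
n_3 = (+0.7446, +0.6675)
n_4 = (+0.2659, +0.9640)
n_5 = (-0.3279, +0.9447)
n_6 = (-0.8173, +0.5762)
  (0,1): δ = 89.09°  ·
  (0,2): δ = 16.42°  ✓
  (0,3): δ = 22.13°  ✓
  (0,4): δ = 54.83°  ·
  (0,5): δ = 89.39°  ·
  (0,6): δ = 125.07°  ·
  (1,2): δ = 107.33°  ·
  (1,3): δ = 68.78°  ·
  (1,4): δ = 36.08°  ·
  (1,5): δ = 1.52°  ✓
  (1,6): δ = 34.16°  ·
  (2,3): δ = 141.45°  ·
  (2,4): δ = 108.75°  ·
  (2,5): δ = 74.19°  ·
  (2,6): δ = 38.51°  ·
  (3,4): δ = 147.30°  ·
  (3,5): δ = 112.74°  ·
  (3,6): δ = 77.06°  ·
  (4,5): δ = 145.44°  ·
  (4,6): δ = 109.76°  ·
  (5,6): δ = 144.32°  ·
antipodal pairs: 3

count = 3; pairs: (0,2), (0,3), (1,5)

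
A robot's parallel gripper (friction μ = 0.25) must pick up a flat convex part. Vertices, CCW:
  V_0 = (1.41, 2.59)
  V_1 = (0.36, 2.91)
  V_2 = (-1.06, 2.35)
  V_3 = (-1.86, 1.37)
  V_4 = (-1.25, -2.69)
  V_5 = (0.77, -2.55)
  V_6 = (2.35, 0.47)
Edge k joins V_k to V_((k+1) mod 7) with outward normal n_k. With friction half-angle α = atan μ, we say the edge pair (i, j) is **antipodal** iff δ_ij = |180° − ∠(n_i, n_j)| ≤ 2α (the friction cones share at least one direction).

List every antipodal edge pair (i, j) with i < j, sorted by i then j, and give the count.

α = atan 0.25 = 14.04°;  2α = 28.07°
n_0 = (+0.2915, +0.9566)
n_1 = (-0.3669, +0.9303)
n_2 = (-0.7747, +0.6324)
n_3 = (-0.9889, -0.1486)
n_4 = (+0.0691, -0.9976)
n_5 = (+0.8861, -0.4636)
n_6 = (+0.9142, +0.4053)
  (0,1): δ = 141.53°  ·
  (0,2): δ = 112.28°  ·
  (0,3): δ = 64.51°  ·
  (0,4): δ = 20.91°  ✓
  (0,5): δ = 79.33°  ·
  (0,6): δ = 130.86°  ·
  (1,2): δ = 150.75°  ·
  (1,3): δ = 102.98°  ·
  (1,4): δ = 17.56°  ✓
  (1,5): δ = 40.86°  ·
  (1,6): δ = 92.39°  ·
  (2,3): δ = 132.23°  ·
  (2,4): δ = 46.81°  ·
  (2,5): δ = 11.61°  ✓
  (2,6): δ = 63.14°  ·
  (3,4): δ = 94.58°  ·
  (3,5): δ = 36.16°  ·
  (3,6): δ = 15.37°  ✓
  (4,5): δ = 121.58°  ·
  (4,6): δ = 70.05°  ·
  (5,6): δ = 128.47°  ·
antipodal pairs: 4

count = 4; pairs: (0,4), (1,4), (2,5), (3,6)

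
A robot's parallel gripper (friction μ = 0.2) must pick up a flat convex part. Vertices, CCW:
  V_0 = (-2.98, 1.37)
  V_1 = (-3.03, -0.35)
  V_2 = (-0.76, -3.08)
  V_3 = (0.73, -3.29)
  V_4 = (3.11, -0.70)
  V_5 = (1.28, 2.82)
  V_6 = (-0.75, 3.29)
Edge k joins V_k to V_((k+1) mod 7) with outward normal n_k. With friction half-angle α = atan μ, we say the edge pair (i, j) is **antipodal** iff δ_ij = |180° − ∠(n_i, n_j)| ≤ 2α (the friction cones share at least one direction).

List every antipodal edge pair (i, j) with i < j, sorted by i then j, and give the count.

α = atan 0.2 = 11.31°;  2α = 22.62°
n_0 = (-0.9996, +0.0291)
n_1 = (-0.7689, -0.6394)
n_2 = (-0.1396, -0.9902)
n_3 = (+0.7363, -0.6766)
n_4 = (+0.8873, +0.4613)
n_5 = (+0.2256, +0.9742)
n_6 = (-0.6525, +0.7578)
  (0,1): δ = 138.59°  ·
  (0,2): δ = 96.36°  ·
  (0,3): δ = 40.92°  ·
  (0,4): δ = 29.13°  ·
  (0,5): δ = 78.63°  ·
  (0,6): δ = 132.39°  ·
  (1,2): δ = 137.77°  ·
  (1,3): δ = 82.32°  ·
  (1,4): δ = 12.27°  ✓
  (1,5): δ = 37.22°  ·
  (1,6): δ = 90.98°  ·
  (2,3): δ = 124.56°  ·
  (2,4): δ = 54.51°  ·
  (2,5): δ = 5.01°  ✓
  (2,6): δ = 48.75°  ·
  (3,4): δ = 109.95°  ·
  (3,5): δ = 60.46°  ·
  (3,6): δ = 6.69°  ✓
  (4,5): δ = 130.51°  ·
  (4,6): δ = 76.74°  ·
  (5,6): δ = 126.24°  ·
antipodal pairs: 3

count = 3; pairs: (1,4), (2,5), (3,6)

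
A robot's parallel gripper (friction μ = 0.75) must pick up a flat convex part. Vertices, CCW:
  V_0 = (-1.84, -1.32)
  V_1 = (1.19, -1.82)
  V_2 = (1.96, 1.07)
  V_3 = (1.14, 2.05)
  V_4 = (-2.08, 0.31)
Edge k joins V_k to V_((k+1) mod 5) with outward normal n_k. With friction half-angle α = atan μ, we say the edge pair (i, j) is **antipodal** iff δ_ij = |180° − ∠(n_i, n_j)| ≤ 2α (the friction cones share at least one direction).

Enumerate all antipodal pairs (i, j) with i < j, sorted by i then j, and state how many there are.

count = 5; pairs: (0,2), (0,3), (1,3), (1,4), (2,4)

α = atan 0.75 = 36.87°;  2α = 73.74°
n_0 = (-0.1628, -0.9867)
n_1 = (+0.9663, -0.2575)
n_2 = (+0.7669, +0.6417)
n_3 = (-0.4754, +0.8798)
n_4 = (-0.9893, -0.1457)
  (0,1): δ = 95.55°  ·
  (0,2): δ = 40.71°  ✓
  (0,3): δ = 37.76°  ✓
  (0,4): δ = 107.75°  ·
  (1,2): δ = 125.16°  ·
  (1,3): δ = 46.70°  ✓
  (1,4): δ = 23.30°  ✓
  (2,3): δ = 101.53°  ·
  (2,4): δ = 31.54°  ✓
  (3,4): δ = 110.01°  ·
antipodal pairs: 5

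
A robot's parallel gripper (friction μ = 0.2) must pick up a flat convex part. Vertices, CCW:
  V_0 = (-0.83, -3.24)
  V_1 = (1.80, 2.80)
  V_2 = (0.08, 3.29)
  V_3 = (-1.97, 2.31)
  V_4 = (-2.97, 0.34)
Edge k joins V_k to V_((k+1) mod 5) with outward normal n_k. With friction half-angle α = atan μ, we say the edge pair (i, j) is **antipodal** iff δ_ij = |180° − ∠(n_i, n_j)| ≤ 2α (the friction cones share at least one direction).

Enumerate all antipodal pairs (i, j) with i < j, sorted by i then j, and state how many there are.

α = atan 0.2 = 11.31°;  2α = 22.62°
n_0 = (+0.9169, -0.3992)
n_1 = (+0.2740, +0.9617)
n_2 = (-0.4313, +0.9022)
n_3 = (-0.8917, +0.4526)
n_4 = (-0.8583, -0.5131)
  (0,1): δ = 82.37°  ·
  (0,2): δ = 40.92°  ·
  (0,3): δ = 3.38°  ✓
  (0,4): δ = 54.40°  ·
  (1,2): δ = 138.55°  ·
  (1,3): δ = 101.01°  ·
  (1,4): δ = 43.23°  ·
  (2,3): δ = 142.46°  ·
  (2,4): δ = 84.68°  ·
  (3,4): δ = 122.22°  ·
antipodal pairs: 1

count = 1; pairs: (0,3)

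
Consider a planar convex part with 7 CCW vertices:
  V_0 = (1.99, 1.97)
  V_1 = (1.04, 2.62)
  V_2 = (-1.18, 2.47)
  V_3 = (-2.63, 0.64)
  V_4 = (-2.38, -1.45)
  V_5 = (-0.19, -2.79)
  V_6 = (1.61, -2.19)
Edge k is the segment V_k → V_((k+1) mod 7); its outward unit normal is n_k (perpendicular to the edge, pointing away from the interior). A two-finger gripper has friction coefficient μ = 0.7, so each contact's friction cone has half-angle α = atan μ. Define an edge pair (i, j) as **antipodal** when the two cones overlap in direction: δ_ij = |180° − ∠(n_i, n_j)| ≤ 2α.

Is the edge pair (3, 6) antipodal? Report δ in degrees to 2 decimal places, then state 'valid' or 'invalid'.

α = atan 0.7 = 34.99°;  2α = 69.98°
edge 3: e_3 = (+0.25, -2.09);  n_3 = (-0.9929, -0.1188)
edge 6: e_6 = (+0.38, +4.16);  n_6 = (+0.9959, -0.0910)
∠(n_3, n_6) = 167.96°
δ = |180° − 167.96°| = 12.04°
12.04° ≤ 2α = 69.98°  →  valid

δ = 12.04°, valid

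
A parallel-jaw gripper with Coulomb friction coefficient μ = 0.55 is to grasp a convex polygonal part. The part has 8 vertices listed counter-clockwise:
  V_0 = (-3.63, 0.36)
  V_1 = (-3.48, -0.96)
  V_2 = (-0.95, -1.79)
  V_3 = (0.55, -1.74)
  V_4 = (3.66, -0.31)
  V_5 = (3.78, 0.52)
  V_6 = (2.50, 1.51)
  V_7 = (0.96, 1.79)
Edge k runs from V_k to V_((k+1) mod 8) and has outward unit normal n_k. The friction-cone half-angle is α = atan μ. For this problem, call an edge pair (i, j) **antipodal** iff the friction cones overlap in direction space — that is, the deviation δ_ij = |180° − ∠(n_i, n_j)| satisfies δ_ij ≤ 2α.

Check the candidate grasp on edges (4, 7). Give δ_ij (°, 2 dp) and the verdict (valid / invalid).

δ = 64.47°, invalid

α = atan 0.55 = 28.81°;  2α = 57.62°
edge 4: e_4 = (+0.12, +0.83);  n_4 = (+0.9897, -0.1431)
edge 7: e_7 = (-4.59, -1.43);  n_7 = (-0.2974, +0.9547)
∠(n_4, n_7) = 115.53°
δ = |180° − 115.53°| = 64.47°
64.47° > 2α = 57.62°  →  invalid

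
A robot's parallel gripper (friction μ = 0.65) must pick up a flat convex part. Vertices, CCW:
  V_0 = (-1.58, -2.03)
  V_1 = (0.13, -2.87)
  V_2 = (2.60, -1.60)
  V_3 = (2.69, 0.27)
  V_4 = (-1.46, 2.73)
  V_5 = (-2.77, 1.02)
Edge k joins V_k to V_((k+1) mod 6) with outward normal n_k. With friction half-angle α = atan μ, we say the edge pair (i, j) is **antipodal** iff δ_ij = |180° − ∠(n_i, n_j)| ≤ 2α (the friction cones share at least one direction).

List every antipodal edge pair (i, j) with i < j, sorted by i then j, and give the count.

count = 6; pairs: (0,3), (1,3), (1,4), (2,4), (2,5), (3,5)

α = atan 0.65 = 33.02°;  2α = 66.05°
n_0 = (-0.4409, -0.8976)
n_1 = (+0.4573, -0.8893)
n_2 = (+0.9988, -0.0481)
n_3 = (+0.5099, +0.8602)
n_4 = (-0.7938, +0.6081)
n_5 = (-0.9316, -0.3635)
  (0,1): δ = 126.63°  ·
  (0,2): δ = 66.59°  ·
  (0,3): δ = 4.50°  ✓
  (0,4): δ = 78.71°  ·
  (0,5): δ = 137.48°  ·
  (1,2): δ = 119.97°  ·
  (1,3): δ = 57.87°  ✓
  (1,4): δ = 25.33°  ✓
  (1,5): δ = 84.10°  ·
  (2,3): δ = 117.90°  ·
  (2,4): δ = 34.70°  ✓
  (2,5): δ = 24.07°  ✓
  (3,4): δ = 96.80°  ·
  (3,5): δ = 38.03°  ✓
  (4,5): δ = 121.23°  ·
antipodal pairs: 6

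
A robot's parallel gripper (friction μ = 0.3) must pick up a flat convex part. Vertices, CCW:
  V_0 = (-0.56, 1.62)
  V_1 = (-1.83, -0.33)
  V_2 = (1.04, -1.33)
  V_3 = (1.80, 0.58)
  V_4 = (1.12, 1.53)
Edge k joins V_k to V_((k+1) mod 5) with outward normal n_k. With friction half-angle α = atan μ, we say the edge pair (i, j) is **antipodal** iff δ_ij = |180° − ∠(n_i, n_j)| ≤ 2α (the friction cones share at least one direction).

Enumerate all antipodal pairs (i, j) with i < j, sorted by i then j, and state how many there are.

α = atan 0.3 = 16.70°;  2α = 33.40°
n_0 = (-0.8380, +0.5457)
n_1 = (-0.3290, -0.9443)
n_2 = (+0.9291, -0.3697)
n_3 = (+0.8132, +0.5820)
n_4 = (+0.0535, +0.9986)
  (0,1): δ = 76.13°  ·
  (0,2): δ = 11.38°  ✓
  (0,3): δ = 68.67°  ·
  (0,4): δ = 120.01°  ·
  (1,2): δ = 92.49°  ·
  (1,3): δ = 35.20°  ·
  (1,4): δ = 16.14°  ✓
  (2,3): δ = 122.71°  ·
  (2,4): δ = 71.37°  ·
  (3,4): δ = 128.66°  ·
antipodal pairs: 2

count = 2; pairs: (0,2), (1,4)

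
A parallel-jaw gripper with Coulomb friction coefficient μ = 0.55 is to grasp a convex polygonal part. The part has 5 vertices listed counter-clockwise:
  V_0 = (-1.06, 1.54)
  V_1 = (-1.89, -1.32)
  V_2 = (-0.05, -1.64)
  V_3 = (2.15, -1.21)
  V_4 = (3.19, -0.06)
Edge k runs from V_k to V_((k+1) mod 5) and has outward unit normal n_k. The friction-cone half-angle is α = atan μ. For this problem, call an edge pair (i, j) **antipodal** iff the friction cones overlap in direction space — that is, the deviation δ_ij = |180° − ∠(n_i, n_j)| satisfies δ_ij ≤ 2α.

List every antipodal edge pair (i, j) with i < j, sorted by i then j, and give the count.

α = atan 0.55 = 28.81°;  2α = 57.62°
n_0 = (-0.9604, +0.2787)
n_1 = (-0.1713, -0.9852)
n_2 = (+0.1918, -0.9814)
n_3 = (+0.7417, -0.6707)
n_4 = (+0.3523, +0.9359)
  (0,1): δ = 83.68°  ·
  (0,2): δ = 62.76°  ·
  (0,3): δ = 25.94°  ✓
  (0,4): δ = 85.55°  ·
  (1,2): δ = 159.07°  ·
  (1,3): δ = 122.26°  ·
  (1,4): δ = 10.76°  ✓
  (2,3): δ = 143.18°  ·
  (2,4): δ = 31.69°  ✓
  (3,4): δ = 68.51°  ·
antipodal pairs: 3

count = 3; pairs: (0,3), (1,4), (2,4)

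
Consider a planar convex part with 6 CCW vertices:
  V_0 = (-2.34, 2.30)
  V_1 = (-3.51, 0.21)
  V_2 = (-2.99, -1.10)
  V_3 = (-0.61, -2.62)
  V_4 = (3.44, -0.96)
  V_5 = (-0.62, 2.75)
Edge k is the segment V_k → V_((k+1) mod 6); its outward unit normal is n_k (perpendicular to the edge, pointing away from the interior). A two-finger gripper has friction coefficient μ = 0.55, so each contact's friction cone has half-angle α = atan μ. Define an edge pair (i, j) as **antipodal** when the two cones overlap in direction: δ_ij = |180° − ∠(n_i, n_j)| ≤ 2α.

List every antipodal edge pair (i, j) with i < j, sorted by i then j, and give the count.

count = 5; pairs: (0,3), (1,4), (2,4), (2,5), (3,5)

α = atan 0.55 = 28.81°;  2α = 57.62°
n_0 = (-0.8726, +0.4885)
n_1 = (-0.9295, -0.3689)
n_2 = (-0.5382, -0.8428)
n_3 = (+0.3793, -0.9253)
n_4 = (+0.6746, +0.7382)
n_5 = (-0.2531, +0.9674)
  (0,1): δ = 129.11°  ·
  (0,2): δ = 93.32°  ·
  (0,3): δ = 38.47°  ✓
  (0,4): δ = 76.82°  ·
  (0,5): δ = 133.90°  ·
  (1,2): δ = 144.21°  ·
  (1,3): δ = 89.36°  ·
  (1,4): δ = 25.93°  ✓
  (1,5): δ = 83.01°  ·
  (2,3): δ = 125.15°  ·
  (2,4): δ = 9.86°  ✓
  (2,5): δ = 47.23°  ✓
  (3,4): δ = 64.71°  ·
  (3,5): δ = 7.63°  ✓
  (4,5): δ = 122.92°  ·
antipodal pairs: 5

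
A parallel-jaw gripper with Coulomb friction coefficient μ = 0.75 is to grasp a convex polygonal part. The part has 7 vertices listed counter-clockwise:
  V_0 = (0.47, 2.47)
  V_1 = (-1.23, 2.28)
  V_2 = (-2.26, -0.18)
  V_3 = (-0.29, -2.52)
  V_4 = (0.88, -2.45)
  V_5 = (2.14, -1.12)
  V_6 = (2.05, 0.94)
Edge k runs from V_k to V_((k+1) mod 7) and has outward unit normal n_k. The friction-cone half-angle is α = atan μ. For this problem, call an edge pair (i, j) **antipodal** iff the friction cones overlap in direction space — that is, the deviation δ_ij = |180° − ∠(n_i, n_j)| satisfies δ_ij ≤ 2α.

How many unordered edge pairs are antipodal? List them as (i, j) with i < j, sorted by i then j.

count = 10; pairs: (0,2), (0,3), (0,4), (1,3), (1,4), (1,5), (1,6), (2,5), (2,6), (3,6)

α = atan 0.75 = 36.87°;  2α = 73.74°
n_0 = (-0.1111, +0.9938)
n_1 = (-0.9224, +0.3862)
n_2 = (-0.7650, -0.6440)
n_3 = (+0.0597, -0.9982)
n_4 = (+0.7260, -0.6877)
n_5 = (+0.9990, +0.0436)
n_6 = (+0.6956, +0.7184)
  (0,1): δ = 119.10°  ·
  (0,2): δ = 56.28°  ✓
  (0,3): δ = 2.95°  ✓
  (0,4): δ = 40.17°  ✓
  (0,5): δ = 86.12°  ·
  (0,6): δ = 129.54°  ·
  (1,2): δ = 117.19°  ·
  (1,3): δ = 63.86°  ✓
  (1,4): δ = 20.73°  ✓
  (1,5): δ = 25.22°  ✓
  (1,6): δ = 68.64°  ✓
  (2,3): δ = 126.67°  ·
  (2,4): δ = 83.55°  ·
  (2,5): δ = 37.59°  ✓
  (2,6): δ = 5.83°  ✓
  (3,4): δ = 136.88°  ·
  (3,5): δ = 90.92°  ·
  (3,6): δ = 47.50°  ✓
  (4,5): δ = 134.05°  ·
  (4,6): δ = 90.63°  ·
  (5,6): δ = 136.58°  ·
antipodal pairs: 10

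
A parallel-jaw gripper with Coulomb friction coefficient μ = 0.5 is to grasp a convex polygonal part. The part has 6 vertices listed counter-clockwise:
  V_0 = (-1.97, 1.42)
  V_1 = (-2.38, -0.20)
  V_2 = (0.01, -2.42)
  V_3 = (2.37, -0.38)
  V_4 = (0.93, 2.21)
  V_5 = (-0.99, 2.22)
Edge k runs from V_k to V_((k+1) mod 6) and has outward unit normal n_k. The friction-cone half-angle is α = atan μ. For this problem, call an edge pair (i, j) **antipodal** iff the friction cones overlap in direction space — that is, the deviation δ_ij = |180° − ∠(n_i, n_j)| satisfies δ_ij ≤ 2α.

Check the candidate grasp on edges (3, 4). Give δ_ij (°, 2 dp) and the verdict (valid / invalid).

δ = 119.37°, invalid

α = atan 0.5 = 26.57°;  2α = 53.13°
edge 3: e_3 = (-1.44, +2.59);  n_3 = (+0.8740, +0.4859)
edge 4: e_4 = (-1.92, +0.01);  n_4 = (+0.0052, +1.0000)
∠(n_3, n_4) = 60.63°
δ = |180° − 60.63°| = 119.37°
119.37° > 2α = 53.13°  →  invalid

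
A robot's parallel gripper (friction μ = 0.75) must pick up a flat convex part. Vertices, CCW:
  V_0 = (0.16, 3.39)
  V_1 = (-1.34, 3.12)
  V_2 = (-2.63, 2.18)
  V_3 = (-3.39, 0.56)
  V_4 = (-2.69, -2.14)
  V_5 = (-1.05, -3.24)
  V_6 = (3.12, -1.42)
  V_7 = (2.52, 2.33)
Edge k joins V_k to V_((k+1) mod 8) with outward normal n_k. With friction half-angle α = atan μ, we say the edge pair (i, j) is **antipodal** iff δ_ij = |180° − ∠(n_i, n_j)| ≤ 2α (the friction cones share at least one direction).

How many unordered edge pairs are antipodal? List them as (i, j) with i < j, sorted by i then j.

α = atan 0.75 = 36.87°;  2α = 73.74°
n_0 = (-0.1772, +0.9842)
n_1 = (-0.5889, +0.8082)
n_2 = (-0.9053, +0.4247)
n_3 = (-0.9680, -0.2510)
n_4 = (-0.5570, -0.8305)
n_5 = (+0.4000, -0.9165)
n_6 = (+0.9874, +0.1580)
n_7 = (+0.4097, +0.9122)
  (0,1): δ = 154.12°  ·
  (0,2): δ = 125.34°  ·
  (0,3): δ = 85.67°  ·
  (0,4): δ = 44.05°  ✓
  (0,5): δ = 13.37°  ✓
  (0,6): δ = 88.89°  ·
  (0,7): δ = 145.61°  ·
  (1,2): δ = 151.21°  ·
  (1,3): δ = 111.55°  ·
  (1,4): δ = 69.93°  ✓
  (1,5): δ = 12.50°  ✓
  (1,6): δ = 63.01°  ✓
  (1,7): δ = 119.73°  ·
  (2,3): δ = 140.33°  ·
  (2,4): δ = 98.72°  ·
  (2,5): δ = 41.29°  ✓
  (2,6): δ = 34.22°  ✓
  (2,7): δ = 90.95°  ·
  (3,4): δ = 138.39°  ·
  (3,5): δ = 80.96°  ·
  (3,6): δ = 5.44°  ✓
  (3,7): δ = 51.28°  ✓
  (4,5): δ = 122.57°  ·
  (4,6): δ = 47.06°  ✓
  (4,7): δ = 9.66°  ✓
  (5,6): δ = 104.49°  ·
  (5,7): δ = 47.77°  ✓
  (6,7): δ = 123.28°  ·
antipodal pairs: 12

count = 12; pairs: (0,4), (0,5), (1,4), (1,5), (1,6), (2,5), (2,6), (3,6), (3,7), (4,6), (4,7), (5,7)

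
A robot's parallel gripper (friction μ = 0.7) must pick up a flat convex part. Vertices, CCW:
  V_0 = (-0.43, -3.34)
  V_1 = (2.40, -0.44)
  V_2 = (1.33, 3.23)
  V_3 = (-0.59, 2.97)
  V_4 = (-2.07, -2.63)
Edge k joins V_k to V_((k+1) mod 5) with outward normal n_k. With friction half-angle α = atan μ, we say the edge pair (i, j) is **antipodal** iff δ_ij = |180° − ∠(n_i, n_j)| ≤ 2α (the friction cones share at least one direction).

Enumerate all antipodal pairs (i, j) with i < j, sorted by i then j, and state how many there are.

α = atan 0.7 = 34.99°;  2α = 69.98°
n_0 = (+0.7157, -0.6984)
n_1 = (+0.9600, +0.2799)
n_2 = (-0.1342, +0.9910)
n_3 = (-0.9668, +0.2555)
n_4 = (-0.3973, -0.9177)
  (0,1): δ = 119.45°  ·
  (0,2): δ = 37.99°  ✓
  (0,3): δ = 29.50°  ✓
  (0,4): δ = 110.89°  ·
  (1,2): δ = 98.54°  ·
  (1,3): δ = 31.06°  ✓
  (1,4): δ = 50.34°  ✓
  (2,3): δ = 112.52°  ·
  (2,4): δ = 31.12°  ✓
  (3,4): δ = 98.61°  ·
antipodal pairs: 5

count = 5; pairs: (0,2), (0,3), (1,3), (1,4), (2,4)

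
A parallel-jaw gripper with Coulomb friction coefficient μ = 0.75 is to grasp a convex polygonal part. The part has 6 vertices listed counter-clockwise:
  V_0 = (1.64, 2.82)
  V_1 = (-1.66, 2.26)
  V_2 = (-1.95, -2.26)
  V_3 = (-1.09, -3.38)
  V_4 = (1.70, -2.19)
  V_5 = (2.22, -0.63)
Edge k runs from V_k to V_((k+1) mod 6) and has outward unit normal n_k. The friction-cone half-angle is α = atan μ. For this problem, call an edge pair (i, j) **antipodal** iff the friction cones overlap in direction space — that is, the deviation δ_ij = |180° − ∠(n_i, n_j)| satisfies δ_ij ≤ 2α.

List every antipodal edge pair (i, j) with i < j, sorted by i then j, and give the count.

α = atan 0.75 = 36.87°;  2α = 73.74°
n_0 = (-0.1673, +0.9859)
n_1 = (-0.9979, +0.0640)
n_2 = (-0.7932, -0.6090)
n_3 = (+0.3923, -0.9198)
n_4 = (+0.9487, -0.3162)
n_5 = (+0.9862, +0.1658)
  (0,1): δ = 103.30°  ·
  (0,2): δ = 62.11°  ✓
  (0,3): δ = 13.47°  ✓
  (0,4): δ = 61.93°  ✓
  (0,5): δ = 89.91°  ·
  (1,2): δ = 138.81°  ·
  (1,3): δ = 63.23°  ✓
  (1,4): δ = 14.76°  ✓
  (1,5): δ = 13.21°  ✓
  (2,3): δ = 104.42°  ·
  (2,4): δ = 55.95°  ✓
  (2,5): δ = 27.98°  ✓
  (3,4): δ = 131.53°  ·
  (3,5): δ = 103.56°  ·
  (4,5): δ = 152.02°  ·
antipodal pairs: 8

count = 8; pairs: (0,2), (0,3), (0,4), (1,3), (1,4), (1,5), (2,4), (2,5)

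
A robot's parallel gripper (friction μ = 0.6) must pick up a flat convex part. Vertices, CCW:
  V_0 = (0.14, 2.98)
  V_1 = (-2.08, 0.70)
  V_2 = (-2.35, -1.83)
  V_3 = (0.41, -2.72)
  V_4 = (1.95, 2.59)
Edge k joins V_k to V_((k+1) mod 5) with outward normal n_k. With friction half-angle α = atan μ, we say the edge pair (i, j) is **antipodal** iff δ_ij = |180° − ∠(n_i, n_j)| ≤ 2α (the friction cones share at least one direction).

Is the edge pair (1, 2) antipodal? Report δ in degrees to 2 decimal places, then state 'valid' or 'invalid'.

δ = 101.78°, invalid

α = atan 0.6 = 30.96°;  2α = 61.93°
edge 1: e_1 = (-0.27, -2.53);  n_1 = (-0.9944, +0.1061)
edge 2: e_2 = (+2.76, -0.89);  n_2 = (-0.3069, -0.9517)
∠(n_1, n_2) = 78.22°
δ = |180° − 78.22°| = 101.78°
101.78° > 2α = 61.93°  →  invalid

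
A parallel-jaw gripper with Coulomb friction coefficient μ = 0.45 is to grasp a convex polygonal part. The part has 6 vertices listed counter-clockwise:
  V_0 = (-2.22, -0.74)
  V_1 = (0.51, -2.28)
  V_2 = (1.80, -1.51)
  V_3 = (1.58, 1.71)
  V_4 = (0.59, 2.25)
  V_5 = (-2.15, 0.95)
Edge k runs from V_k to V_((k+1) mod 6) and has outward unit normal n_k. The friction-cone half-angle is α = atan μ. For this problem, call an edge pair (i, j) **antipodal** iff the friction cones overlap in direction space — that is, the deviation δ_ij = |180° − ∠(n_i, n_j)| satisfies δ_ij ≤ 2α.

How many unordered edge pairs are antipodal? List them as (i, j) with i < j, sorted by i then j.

count = 3; pairs: (0,3), (1,4), (2,5)

α = atan 0.45 = 24.23°;  2α = 48.46°
n_0 = (-0.4913, -0.8710)
n_1 = (+0.5125, -0.8587)
n_2 = (+0.9977, +0.0682)
n_3 = (+0.4789, +0.8779)
n_4 = (-0.4287, +0.9035)
n_5 = (-0.9991, +0.0414)
  (0,1): δ = 119.74°  ·
  (0,2): δ = 56.66°  ·
  (0,3): δ = 0.82°  ✓
  (0,4): δ = 54.81°  ·
  (0,5): δ = 117.06°  ·
  (1,2): δ = 116.92°  ·
  (1,3): δ = 59.44°  ·
  (1,4): δ = 5.45°  ✓
  (1,5): δ = 56.80°  ·
  (2,3): δ = 122.52°  ·
  (2,4): δ = 68.53°  ·
  (2,5): δ = 6.28°  ✓
  (3,4): δ = 126.01°  ·
  (3,5): δ = 63.76°  ·
  (4,5): δ = 117.75°  ·
antipodal pairs: 3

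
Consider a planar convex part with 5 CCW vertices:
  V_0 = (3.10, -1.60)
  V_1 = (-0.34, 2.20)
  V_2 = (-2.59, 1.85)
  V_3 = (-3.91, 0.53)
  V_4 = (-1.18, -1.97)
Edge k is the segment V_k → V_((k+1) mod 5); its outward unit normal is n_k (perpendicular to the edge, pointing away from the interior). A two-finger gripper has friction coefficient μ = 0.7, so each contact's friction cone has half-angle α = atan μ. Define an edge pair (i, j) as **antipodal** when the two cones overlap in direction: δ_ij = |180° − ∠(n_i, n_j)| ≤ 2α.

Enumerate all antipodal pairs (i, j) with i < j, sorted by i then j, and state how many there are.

α = atan 0.7 = 34.99°;  2α = 69.98°
n_0 = (+0.7414, +0.6711)
n_1 = (-0.1537, +0.9881)
n_2 = (-0.7071, +0.7071)
n_3 = (-0.6754, -0.7375)
n_4 = (+0.0861, -0.9963)
  (0,1): δ = 123.31°  ·
  (0,2): δ = 87.15°  ·
  (0,3): δ = 5.36°  ✓
  (0,4): δ = 52.79°  ✓
  (1,2): δ = 143.84°  ·
  (1,3): δ = 51.32°  ✓
  (1,4): δ = 3.90°  ✓
  (2,3): δ = 87.48°  ·
  (2,4): δ = 40.06°  ✓
  (3,4): δ = 132.58°  ·
antipodal pairs: 5

count = 5; pairs: (0,3), (0,4), (1,3), (1,4), (2,4)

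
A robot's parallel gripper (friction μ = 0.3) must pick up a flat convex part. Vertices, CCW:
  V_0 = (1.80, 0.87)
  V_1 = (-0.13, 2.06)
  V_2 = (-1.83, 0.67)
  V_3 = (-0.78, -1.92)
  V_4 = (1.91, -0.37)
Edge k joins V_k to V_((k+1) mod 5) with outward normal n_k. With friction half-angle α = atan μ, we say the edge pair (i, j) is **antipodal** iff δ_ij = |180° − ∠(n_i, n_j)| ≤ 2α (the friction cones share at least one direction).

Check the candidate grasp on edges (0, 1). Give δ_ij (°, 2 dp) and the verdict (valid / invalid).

α = atan 0.3 = 16.70°;  2α = 33.40°
edge 0: e_0 = (-1.93, +1.19);  n_0 = (+0.5248, +0.8512)
edge 1: e_1 = (-1.70, -1.39);  n_1 = (-0.6330, +0.7742)
∠(n_0, n_1) = 70.93°
δ = |180° − 70.93°| = 109.07°
109.07° > 2α = 33.40°  →  invalid

δ = 109.07°, invalid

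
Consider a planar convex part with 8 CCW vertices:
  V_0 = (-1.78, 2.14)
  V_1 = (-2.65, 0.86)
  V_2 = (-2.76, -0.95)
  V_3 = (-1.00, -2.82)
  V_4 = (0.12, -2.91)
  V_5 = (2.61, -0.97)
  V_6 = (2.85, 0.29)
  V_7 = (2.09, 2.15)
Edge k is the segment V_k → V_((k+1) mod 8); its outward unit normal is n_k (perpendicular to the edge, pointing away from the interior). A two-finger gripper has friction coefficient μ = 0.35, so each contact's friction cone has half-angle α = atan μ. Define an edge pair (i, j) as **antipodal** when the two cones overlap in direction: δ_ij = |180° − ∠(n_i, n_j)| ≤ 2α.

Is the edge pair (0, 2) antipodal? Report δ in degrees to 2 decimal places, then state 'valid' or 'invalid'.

δ = 102.53°, invalid

α = atan 0.35 = 19.29°;  2α = 38.58°
edge 0: e_0 = (-0.87, -1.28);  n_0 = (-0.8270, +0.5621)
edge 2: e_2 = (+1.76, -1.87);  n_2 = (-0.7282, -0.6854)
∠(n_0, n_2) = 77.47°
δ = |180° − 77.47°| = 102.53°
102.53° > 2α = 38.58°  →  invalid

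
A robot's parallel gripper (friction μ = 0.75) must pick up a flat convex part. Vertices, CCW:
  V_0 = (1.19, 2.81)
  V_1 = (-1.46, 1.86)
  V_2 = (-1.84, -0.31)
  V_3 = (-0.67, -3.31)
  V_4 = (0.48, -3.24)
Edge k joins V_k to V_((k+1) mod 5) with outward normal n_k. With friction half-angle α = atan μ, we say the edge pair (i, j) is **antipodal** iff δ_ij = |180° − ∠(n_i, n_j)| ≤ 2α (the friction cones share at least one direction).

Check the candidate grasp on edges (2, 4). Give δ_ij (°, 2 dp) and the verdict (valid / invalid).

δ = 28.00°, valid

α = atan 0.75 = 36.87°;  2α = 73.74°
edge 2: e_2 = (+1.17, -3.00);  n_2 = (-0.9317, -0.3633)
edge 4: e_4 = (+0.71, +6.05);  n_4 = (+0.9932, -0.1166)
∠(n_2, n_4) = 152.00°
δ = |180° − 152.00°| = 28.00°
28.00° ≤ 2α = 73.74°  →  valid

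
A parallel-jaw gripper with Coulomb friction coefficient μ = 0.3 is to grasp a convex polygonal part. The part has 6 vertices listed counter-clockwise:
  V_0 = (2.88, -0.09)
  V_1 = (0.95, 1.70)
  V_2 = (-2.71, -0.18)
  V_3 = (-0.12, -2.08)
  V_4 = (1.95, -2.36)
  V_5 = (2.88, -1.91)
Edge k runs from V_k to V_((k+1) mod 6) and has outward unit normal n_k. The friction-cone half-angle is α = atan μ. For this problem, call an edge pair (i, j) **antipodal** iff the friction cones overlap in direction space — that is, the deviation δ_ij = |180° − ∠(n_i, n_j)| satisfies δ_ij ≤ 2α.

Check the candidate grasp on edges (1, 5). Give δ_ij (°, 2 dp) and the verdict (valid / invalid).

δ = 62.81°, invalid

α = atan 0.3 = 16.70°;  2α = 33.40°
edge 1: e_1 = (-3.66, -1.88);  n_1 = (-0.4569, +0.8895)
edge 5: e_5 = (+0.00, +1.82);  n_5 = (+1.0000, -0.0000)
∠(n_1, n_5) = 117.19°
δ = |180° − 117.19°| = 62.81°
62.81° > 2α = 33.40°  →  invalid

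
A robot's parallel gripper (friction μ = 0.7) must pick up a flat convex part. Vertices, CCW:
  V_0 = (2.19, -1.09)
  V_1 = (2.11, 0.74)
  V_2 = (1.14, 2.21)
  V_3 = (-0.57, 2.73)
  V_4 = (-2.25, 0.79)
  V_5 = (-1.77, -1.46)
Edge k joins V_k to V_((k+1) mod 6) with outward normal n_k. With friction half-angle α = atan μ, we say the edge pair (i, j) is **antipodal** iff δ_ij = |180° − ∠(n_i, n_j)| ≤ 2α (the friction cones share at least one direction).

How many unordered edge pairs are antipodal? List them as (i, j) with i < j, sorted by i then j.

count = 7; pairs: (0,3), (0,4), (1,4), (1,5), (2,4), (2,5), (3,5)

α = atan 0.7 = 34.99°;  2α = 69.98°
n_0 = (+0.9990, +0.0437)
n_1 = (+0.8347, +0.5508)
n_2 = (+0.2909, +0.9567)
n_3 = (-0.7559, +0.6546)
n_4 = (-0.9780, -0.2086)
n_5 = (+0.0930, -0.9957)
  (0,1): δ = 149.08°  ·
  (0,2): δ = 109.42°  ·
  (0,3): δ = 43.40°  ✓
  (0,4): δ = 9.54°  ✓
  (0,5): δ = 92.83°  ·
  (1,2): δ = 140.33°  ·
  (1,3): δ = 74.31°  ·
  (1,4): δ = 21.38°  ✓
  (1,5): δ = 61.92°  ✓
  (2,3): δ = 113.98°  ·
  (2,4): δ = 61.04°  ✓
  (2,5): δ = 22.25°  ✓
  (3,4): δ = 127.07°  ·
  (3,5): δ = 43.77°  ✓
  (4,5): δ = 96.70°  ·
antipodal pairs: 7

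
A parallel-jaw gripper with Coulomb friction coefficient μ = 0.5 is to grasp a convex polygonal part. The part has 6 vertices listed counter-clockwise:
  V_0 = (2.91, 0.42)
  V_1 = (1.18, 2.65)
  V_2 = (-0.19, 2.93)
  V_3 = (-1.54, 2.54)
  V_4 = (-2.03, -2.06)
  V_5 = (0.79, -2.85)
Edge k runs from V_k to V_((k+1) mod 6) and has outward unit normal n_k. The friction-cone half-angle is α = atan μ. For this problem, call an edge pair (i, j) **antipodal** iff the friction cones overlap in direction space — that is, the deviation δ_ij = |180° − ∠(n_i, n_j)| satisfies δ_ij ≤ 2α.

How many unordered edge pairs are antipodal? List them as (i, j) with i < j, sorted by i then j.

α = atan 0.5 = 26.57°;  2α = 53.13°
n_0 = (+0.7901, +0.6130)
n_1 = (+0.2002, +0.9797)
n_2 = (-0.2775, +0.9607)
n_3 = (-0.9944, +0.1059)
n_4 = (-0.2698, -0.9629)
n_5 = (+0.8391, -0.5440)
  (0,1): δ = 139.35°  ·
  (0,2): δ = 111.69°  ·
  (0,3): δ = 43.88°  ✓
  (0,4): δ = 36.55°  ✓
  (0,5): δ = 109.24°  ·
  (1,2): δ = 152.34°  ·
  (1,3): δ = 84.53°  ·
  (1,4): δ = 4.10°  ✓
  (1,5): δ = 68.59°  ·
  (2,3): δ = 112.19°  ·
  (2,4): δ = 31.76°  ✓
  (2,5): δ = 40.93°  ✓
  (3,4): δ = 99.57°  ·
  (3,5): δ = 26.88°  ✓
  (4,5): δ = 107.31°  ·
antipodal pairs: 6

count = 6; pairs: (0,3), (0,4), (1,4), (2,4), (2,5), (3,5)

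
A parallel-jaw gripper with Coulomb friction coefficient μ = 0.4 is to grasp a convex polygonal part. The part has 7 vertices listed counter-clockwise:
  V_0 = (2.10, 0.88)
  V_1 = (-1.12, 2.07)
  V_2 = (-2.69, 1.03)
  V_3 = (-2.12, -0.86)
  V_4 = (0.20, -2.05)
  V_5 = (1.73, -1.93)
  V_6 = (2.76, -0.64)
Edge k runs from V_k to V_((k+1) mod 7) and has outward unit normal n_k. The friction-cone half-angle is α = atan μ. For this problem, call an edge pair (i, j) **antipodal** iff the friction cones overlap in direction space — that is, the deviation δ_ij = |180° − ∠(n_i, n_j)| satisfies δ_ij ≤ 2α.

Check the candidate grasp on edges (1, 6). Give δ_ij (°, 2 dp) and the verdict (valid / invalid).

δ = 79.95°, invalid

α = atan 0.4 = 21.80°;  2α = 43.60°
edge 1: e_1 = (-1.57, -1.04);  n_1 = (-0.5522, +0.8337)
edge 6: e_6 = (-0.66, +1.52);  n_6 = (+0.9173, +0.3983)
∠(n_1, n_6) = 100.05°
δ = |180° − 100.05°| = 79.95°
79.95° > 2α = 43.60°  →  invalid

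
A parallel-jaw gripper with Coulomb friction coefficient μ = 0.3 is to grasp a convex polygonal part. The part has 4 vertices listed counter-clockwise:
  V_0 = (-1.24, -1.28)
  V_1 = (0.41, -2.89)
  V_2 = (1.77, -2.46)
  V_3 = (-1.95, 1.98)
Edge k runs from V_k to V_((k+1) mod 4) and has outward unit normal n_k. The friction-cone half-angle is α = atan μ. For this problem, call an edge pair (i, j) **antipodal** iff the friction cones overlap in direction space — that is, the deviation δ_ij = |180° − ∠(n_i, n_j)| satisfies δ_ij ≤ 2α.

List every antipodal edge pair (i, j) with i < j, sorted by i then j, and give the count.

α = atan 0.3 = 16.70°;  2α = 33.40°
n_0 = (-0.6984, -0.7157)
n_1 = (+0.3015, -0.9535)
n_2 = (+0.7665, +0.6422)
n_3 = (-0.9771, -0.2128)
  (0,1): δ = 118.16°  ·
  (0,2): δ = 5.75°  ✓
  (0,3): δ = 146.58°  ·
  (1,2): δ = 67.59°  ·
  (1,3): δ = 84.74°  ·
  (2,3): δ = 27.67°  ✓
antipodal pairs: 2

count = 2; pairs: (0,2), (2,3)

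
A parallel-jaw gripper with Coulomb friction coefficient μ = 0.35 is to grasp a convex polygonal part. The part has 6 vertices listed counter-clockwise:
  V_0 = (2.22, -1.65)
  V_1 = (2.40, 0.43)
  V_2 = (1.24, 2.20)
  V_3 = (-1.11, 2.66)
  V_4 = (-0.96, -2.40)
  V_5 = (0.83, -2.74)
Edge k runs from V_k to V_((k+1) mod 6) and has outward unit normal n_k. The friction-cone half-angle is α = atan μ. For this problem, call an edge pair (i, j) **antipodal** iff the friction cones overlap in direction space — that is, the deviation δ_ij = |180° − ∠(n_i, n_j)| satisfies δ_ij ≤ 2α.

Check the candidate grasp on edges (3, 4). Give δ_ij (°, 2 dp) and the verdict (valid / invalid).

α = atan 0.35 = 19.29°;  2α = 38.58°
edge 3: e_3 = (+0.15, -5.06);  n_3 = (-0.9996, -0.0296)
edge 4: e_4 = (+1.79, -0.34);  n_4 = (-0.1866, -0.9824)
∠(n_3, n_4) = 77.55°
δ = |180° − 77.55°| = 102.45°
102.45° > 2α = 38.58°  →  invalid

δ = 102.45°, invalid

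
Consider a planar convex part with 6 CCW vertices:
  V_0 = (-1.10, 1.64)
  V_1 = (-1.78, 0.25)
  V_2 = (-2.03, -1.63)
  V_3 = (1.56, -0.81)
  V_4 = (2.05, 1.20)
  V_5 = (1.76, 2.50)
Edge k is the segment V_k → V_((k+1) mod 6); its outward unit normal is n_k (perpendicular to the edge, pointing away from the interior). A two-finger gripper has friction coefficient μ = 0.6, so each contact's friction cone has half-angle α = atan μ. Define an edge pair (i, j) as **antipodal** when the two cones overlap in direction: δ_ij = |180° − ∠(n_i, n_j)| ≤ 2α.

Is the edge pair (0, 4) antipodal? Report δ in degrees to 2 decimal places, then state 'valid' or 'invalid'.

α = atan 0.6 = 30.96°;  2α = 61.93°
edge 0: e_0 = (-0.68, -1.39);  n_0 = (-0.8983, +0.4394)
edge 4: e_4 = (-0.29, +1.30);  n_4 = (+0.9760, +0.2177)
∠(n_0, n_4) = 141.36°
δ = |180° − 141.36°| = 38.64°
38.64° ≤ 2α = 61.93°  →  valid

δ = 38.64°, valid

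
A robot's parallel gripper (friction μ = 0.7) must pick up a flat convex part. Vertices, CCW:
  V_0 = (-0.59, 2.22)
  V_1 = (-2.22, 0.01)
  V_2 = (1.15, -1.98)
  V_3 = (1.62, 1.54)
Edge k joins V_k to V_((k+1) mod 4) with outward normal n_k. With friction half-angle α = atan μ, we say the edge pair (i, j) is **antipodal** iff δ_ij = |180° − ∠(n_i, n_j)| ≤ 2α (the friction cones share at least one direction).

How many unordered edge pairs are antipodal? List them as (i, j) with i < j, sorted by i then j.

count = 3; pairs: (0,2), (1,2), (1,3)

α = atan 0.7 = 34.99°;  2α = 69.98°
n_0 = (-0.8048, +0.5936)
n_1 = (-0.5085, -0.8611)
n_2 = (+0.9912, -0.1323)
n_3 = (+0.2941, +0.9558)
  (0,1): δ = 84.15°  ·
  (0,2): δ = 28.81°  ✓
  (0,3): δ = 109.31°  ·
  (1,2): δ = 67.04°  ✓
  (1,3): δ = 13.46°  ✓
  (2,3): δ = 99.50°  ·
antipodal pairs: 3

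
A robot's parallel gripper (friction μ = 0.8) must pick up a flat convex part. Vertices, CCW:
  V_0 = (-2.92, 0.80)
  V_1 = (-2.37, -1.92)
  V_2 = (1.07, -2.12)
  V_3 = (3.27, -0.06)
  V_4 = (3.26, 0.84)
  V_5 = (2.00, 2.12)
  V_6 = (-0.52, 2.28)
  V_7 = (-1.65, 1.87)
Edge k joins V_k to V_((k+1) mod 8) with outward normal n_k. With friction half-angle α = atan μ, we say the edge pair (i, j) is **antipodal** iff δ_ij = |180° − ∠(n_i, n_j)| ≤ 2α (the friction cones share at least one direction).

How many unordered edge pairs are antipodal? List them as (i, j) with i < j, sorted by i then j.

α = atan 0.8 = 38.66°;  2α = 77.32°
n_0 = (-0.9802, -0.1982)
n_1 = (-0.0580, -0.9983)
n_2 = (+0.6835, -0.7300)
n_3 = (+0.9999, +0.0111)
n_4 = (+0.7127, +0.7015)
n_5 = (+0.0634, +0.9980)
n_6 = (-0.3411, +0.9400)
n_7 = (-0.6443, +0.7648)
  (0,1): δ = 104.76°  ·
  (0,2): δ = 58.31°  ✓
  (0,3): δ = 10.79°  ✓
  (0,4): δ = 33.12°  ✓
  (0,5): δ = 74.94°  ✓
  (0,6): δ = 98.51°  ·
  (0,7): δ = 118.68°  ·
  (1,2): δ = 133.55°  ·
  (1,3): δ = 86.04°  ·
  (1,4): δ = 42.12°  ✓
  (1,5): δ = 0.31°  ✓
  (1,6): δ = 23.27°  ✓
  (1,7): δ = 43.44°  ✓
  (2,3): δ = 132.48°  ·
  (2,4): δ = 88.57°  ·
  (2,5): δ = 46.75°  ✓
  (2,6): δ = 23.18°  ✓
  (2,7): δ = 3.00°  ✓
  (3,4): δ = 136.09°  ·
  (3,5): δ = 94.27°  ·
  (3,6): δ = 70.69°  ✓
  (3,7): δ = 50.52°  ✓
  (4,5): δ = 138.18°  ·
  (4,6): δ = 114.61°  ·
  (4,7): δ = 94.43°  ·
  (5,6): δ = 156.42°  ·
  (5,7): δ = 136.25°  ·
  (6,7): δ = 159.83°  ·
antipodal pairs: 13

count = 13; pairs: (0,2), (0,3), (0,4), (0,5), (1,4), (1,5), (1,6), (1,7), (2,5), (2,6), (2,7), (3,6), (3,7)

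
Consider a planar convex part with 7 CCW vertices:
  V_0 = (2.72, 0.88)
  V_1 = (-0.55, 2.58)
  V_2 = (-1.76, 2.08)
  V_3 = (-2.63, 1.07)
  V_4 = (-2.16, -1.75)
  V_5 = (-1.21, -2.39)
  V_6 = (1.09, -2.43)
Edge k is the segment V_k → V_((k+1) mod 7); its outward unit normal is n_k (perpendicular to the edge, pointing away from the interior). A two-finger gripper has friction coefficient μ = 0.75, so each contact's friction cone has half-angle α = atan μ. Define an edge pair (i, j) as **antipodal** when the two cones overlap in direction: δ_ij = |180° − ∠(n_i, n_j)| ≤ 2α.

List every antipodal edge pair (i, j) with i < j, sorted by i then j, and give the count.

count = 9; pairs: (0,3), (0,4), (0,5), (1,4), (1,5), (1,6), (2,5), (2,6), (3,6)

α = atan 0.75 = 36.87°;  2α = 73.74°
n_0 = (+0.4613, +0.8873)
n_1 = (-0.3819, +0.9242)
n_2 = (-0.7577, +0.6526)
n_3 = (-0.9864, -0.1644)
n_4 = (-0.5587, -0.8294)
n_5 = (-0.0174, -0.9998)
n_6 = (+0.8971, -0.4418)
  (0,1): δ = 130.08°  ·
  (0,2): δ = 103.27°  ·
  (0,3): δ = 53.07°  ✓
  (0,4): δ = 6.50°  ✓
  (0,5): δ = 26.47°  ✓
  (0,6): δ = 91.25°  ·
  (1,2): δ = 153.19°  ·
  (1,3): δ = 102.99°  ·
  (1,4): δ = 56.42°  ✓
  (1,5): δ = 23.45°  ✓
  (1,6): δ = 41.33°  ✓
  (2,3): δ = 129.80°  ·
  (2,4): δ = 83.23°  ·
  (2,5): δ = 50.26°  ✓
  (2,6): δ = 14.52°  ✓
  (3,4): δ = 133.43°  ·
  (3,5): δ = 100.46°  ·
  (3,6): δ = 35.68°  ✓
  (4,5): δ = 147.03°  ·
  (4,6): δ = 82.25°  ·
  (5,6): δ = 115.22°  ·
antipodal pairs: 9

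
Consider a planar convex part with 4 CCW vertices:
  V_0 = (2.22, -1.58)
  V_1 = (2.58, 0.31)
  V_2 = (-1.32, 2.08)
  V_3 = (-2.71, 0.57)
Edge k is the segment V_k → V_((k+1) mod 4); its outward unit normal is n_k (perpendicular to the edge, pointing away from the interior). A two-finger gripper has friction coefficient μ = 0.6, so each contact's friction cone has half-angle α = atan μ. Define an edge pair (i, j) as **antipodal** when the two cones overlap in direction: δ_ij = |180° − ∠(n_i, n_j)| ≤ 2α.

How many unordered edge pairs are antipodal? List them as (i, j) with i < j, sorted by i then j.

α = atan 0.6 = 30.96°;  2α = 61.93°
n_0 = (+0.9823, -0.1871)
n_1 = (+0.4133, +0.9106)
n_2 = (-0.7357, +0.6773)
n_3 = (-0.3997, -0.9166)
  (0,1): δ = 103.63°  ·
  (0,2): δ = 31.85°  ✓
  (0,3): δ = 77.22°  ·
  (1,2): δ = 108.22°  ·
  (1,3): δ = 0.85°  ✓
  (2,3): δ = 70.93°  ·
antipodal pairs: 2

count = 2; pairs: (0,2), (1,3)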